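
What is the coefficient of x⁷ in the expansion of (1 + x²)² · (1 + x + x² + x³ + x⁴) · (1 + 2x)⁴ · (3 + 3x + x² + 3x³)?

(1 + x²)² has coefficients 1,0,2,0,1 for degrees 0…4.
(1 + x + x² + x³ + x⁴) has coefficients 1,1,1,1,1,0,0,0 for degrees 0…7.
Multiplying by (1 + 2x)⁴ gives running coefficients 1,9,33,65,81,80,72,48 for degrees 0…7.
Finally multiplying by (3 + 3x + x² + 3x³), the product of all factors after the first has coefficients 3,30,127,306,498,647,732,683 for degrees 0…7.
[x⁷] = 1·683 + 2·647 + 1·306 = 2283.

2283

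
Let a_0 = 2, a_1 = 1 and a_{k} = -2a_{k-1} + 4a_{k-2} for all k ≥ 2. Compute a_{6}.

The ordinary generating function has denominator 1 + 2y - 4y^2.
Iterating the recurrence: a_0,…,a_{6} = 2, 1, 6, -8, 40, -112, 384.

384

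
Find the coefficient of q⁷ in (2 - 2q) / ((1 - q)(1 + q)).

-2

Partial fractions give a closed form: a_n = (2)·(-1)^n.
At n = 7: a_7 = -2.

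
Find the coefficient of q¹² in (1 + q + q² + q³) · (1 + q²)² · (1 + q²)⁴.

7

(1 + q + q² + q³) has coefficients 1,1,1,1 for degrees 0…3.
(1 + q²)² has coefficients 1,0,2,0,1,0,0,0,0,0,0,0,0 for degrees 0…12.
Finally multiplying by (1 + q²)⁴, the product of all factors after the first has coefficients 1,0,6,0,15,0,20,0,15,0,6,0,1 for degrees 0…12.
[q¹²] = 1·1 + 1·0 + 1·6 + 1·0 = 7.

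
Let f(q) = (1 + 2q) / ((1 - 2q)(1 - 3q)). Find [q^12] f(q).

The denominator gives the recurrence a_n = 5a_(n−1) − 6a_(n−2) for n ≥ 3; the numerator fixes a_0 = 1, a_1 = 7, a_2 = 29.
Iterating: 1, 7, 29, 103, 341, 1087, 3389, 10423, 31781, 96367, 291149, 877543, 2640821, so a_12 = 2640821.

2640821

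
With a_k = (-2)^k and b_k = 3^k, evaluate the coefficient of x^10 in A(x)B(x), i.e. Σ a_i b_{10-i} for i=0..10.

This is [x^10] in the product of the two ordinary generating functions.
Σ = 1·59049 − 2·19683 + 4·6561 − 8·2187 + 16·729 − 32·243 + 64·81 − 128·27 + 256·9 − 512·3 + 1024·1 = 35839.

35839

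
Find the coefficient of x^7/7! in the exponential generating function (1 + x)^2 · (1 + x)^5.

The EGF product rule gives c_7 = Σ_{k_1+k_2=7} C(7; k_1,k_2) · ∏ g_i(k_i), where (1+x)^2 gives the falling factorial (2)_k; (1+x)^5 gives the falling factorial (5)_k.
g_1(k) for k = 0…7: 1, 2, 2, 0, 0, 0, 0, 0.
g_2(k) for k = 0…7: 1, 5, 20, 60, 120, 120, 0, 0.
c_7 = Σ_k C(7,k)·g_1(k)·g_2(7−k) = 21·2·120 = 5040.

5040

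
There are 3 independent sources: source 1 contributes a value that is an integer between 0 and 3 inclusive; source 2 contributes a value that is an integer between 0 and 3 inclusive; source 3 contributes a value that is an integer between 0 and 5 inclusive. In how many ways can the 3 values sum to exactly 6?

The generating function for the choices is (1 + z + z^2 + z^3)·(1 + z + z^2 + z^3)·(1 + z + z^2 + z^3 + z^4 + z^5); the count is [z^6].
(1 + z + z^2 + z^3) has coefficients 1,1,1,1 for degrees 0…3.
(1 + z + z^2 + z^3) has coefficients 1,1,1,1,0,0,0 for degrees 0…6.
Finally multiplying by (1 + z + z^2 + z^3 + z^4 + z^5), the product of all factors after the first has coefficients 1,2,3,4,4,4,3 for degrees 0…6.
[z^6] = 1·3 + 1·4 + 1·4 + 1·4 = 15.

15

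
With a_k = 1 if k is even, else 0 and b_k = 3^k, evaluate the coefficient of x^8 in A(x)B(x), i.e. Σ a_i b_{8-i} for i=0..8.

The convolution is the x^8 coefficient of A(x)B(x).
Σ = 1·6561 + 0·2187 + 1·729 + 0·243 + 1·81 + 0·27 + 1·9 + 0·3 + 1·1 = 7381.

7381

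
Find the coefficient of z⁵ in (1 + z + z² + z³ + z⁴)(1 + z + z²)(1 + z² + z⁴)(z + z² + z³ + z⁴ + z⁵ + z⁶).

19

(1 + z + z² + z³ + z⁴) has coefficients 1,1,1,1,1 for degrees 0…4.
(1 + z + z²) has coefficients 1,1,1,0,0,0 for degrees 0…5.
Multiplying by (1 + z² + z⁴) gives running coefficients 1,1,2,1,2,1 for degrees 0…5.
Finally multiplying by (z + z² + z³ + z⁴ + z⁵ + z⁶), the product of all factors after the first has coefficients 0,1,2,4,5,7 for degrees 0…5.
[z⁵] = 1·7 + 1·5 + 1·4 + 1·2 + 1·1 = 19.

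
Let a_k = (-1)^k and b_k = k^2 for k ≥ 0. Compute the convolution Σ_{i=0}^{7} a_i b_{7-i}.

28

Write out a_i and b_{7-i} for i = 0,…,7 and sum the products.
Σ = 1·49 − 1·36 + 1·25 − 1·16 + 1·9 − 1·4 + 1·1 − 1·0 = 28.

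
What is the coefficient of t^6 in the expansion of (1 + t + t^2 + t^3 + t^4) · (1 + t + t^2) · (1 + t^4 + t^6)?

(1 + t + t^2 + t^3 + t^4) has coefficients 1,1,1,1,1 for degrees 0…4.
(1 + t + t^2) has coefficients 1,1,1,0,0,0,0 for degrees 0…6.
Finally multiplying by (1 + t^4 + t^6), the product of all factors after the first has coefficients 1,1,1,0,1,1,2 for degrees 0…6.
[t^6] = 1·2 + 1·1 + 1·1 + 1·0 + 1·1 = 5.

5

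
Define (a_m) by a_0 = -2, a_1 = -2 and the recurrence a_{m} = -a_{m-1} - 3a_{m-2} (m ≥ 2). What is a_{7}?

-122

The ordinary generating function has denominator 1 + q + 3q^2.
Iterating the recurrence: a_0,…,a_{7} = -2, -2, 8, -2, -22, 28, 38, -122.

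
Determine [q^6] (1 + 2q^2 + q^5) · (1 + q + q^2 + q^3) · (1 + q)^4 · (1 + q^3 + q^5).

(1 + 2q^2 + q^5) has coefficients 1,0,2,0,0,1 for degrees 0…5.
(1 + q + q^2 + q^3) has coefficients 1,1,1,1,0,0,0 for degrees 0…6.
Multiplying by (1 + q)^4 gives running coefficients 1,5,11,15,15,11,5 for degrees 0…6.
Finally multiplying by (1 + q^3 + q^5), the product of all factors after the first has coefficients 1,5,11,16,20,23,25 for degrees 0…6.
[q^6] = 1·25 + 2·20 + 1·5 = 70.

70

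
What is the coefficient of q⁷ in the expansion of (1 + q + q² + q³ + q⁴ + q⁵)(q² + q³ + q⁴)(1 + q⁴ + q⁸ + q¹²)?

(1 + q + q² + q³ + q⁴ + q⁵) has coefficients 1,1,1,1,1,1 for degrees 0…5.
(q² + q³ + q⁴) has coefficients 0,0,1,1,1,0,0,0 for degrees 0…7.
Finally multiplying by (1 + q⁴ + q⁸ + q¹²), the product of all factors after the first has coefficients 0,0,1,1,1,0,1,1 for degrees 0…7.
[q⁷] = 1·1 + 1·1 + 1·0 + 1·1 + 1·1 + 1·1 = 5.

5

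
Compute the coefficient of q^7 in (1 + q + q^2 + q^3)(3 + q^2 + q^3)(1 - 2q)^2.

4

(1 + q + q^2 + q^3) has coefficients 1,1,1,1 for degrees 0…3.
(3 + q^2 + q^3) has coefficients 3,0,1,1,0,0,0,0 for degrees 0…7.
Finally multiplying by (1 - 2q)^2, the product of all factors after the first has coefficients 3,-12,13,-3,0,4,0,0 for degrees 0…7.
[q^7] = 1·0 + 1·0 + 1·4 + 1·0 = 4.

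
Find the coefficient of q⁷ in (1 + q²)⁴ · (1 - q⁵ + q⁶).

-4

(1 + q²)⁴ has coefficients 1,0,4,0,6,0,4,0 for degrees 0…7.
(1 - q⁵ + q⁶) has coefficients 1,0,0,0,0,-1,1,0 for degrees 0…7.
[q⁷] = 1·0 + 4·(-1) + 6·0 + 4·0 = -4.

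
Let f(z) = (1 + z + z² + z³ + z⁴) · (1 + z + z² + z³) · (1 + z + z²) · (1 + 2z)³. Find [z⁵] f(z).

(1 + z + z² + z³ + z⁴) has coefficients 1,1,1,1,1 for degrees 0…4.
(1 + z + z² + z³) has coefficients 1,1,1,1,0,0 for degrees 0…5.
Multiplying by (1 + z + z²) gives running coefficients 1,2,3,3,2,1 for degrees 0…5.
Finally multiplying by (1 + 2z)³, the product of all factors after the first has coefficients 1,8,27,53,72,73 for degrees 0…5.
[z⁵] = 1·73 + 1·72 + 1·53 + 1·27 + 1·8 = 233.

233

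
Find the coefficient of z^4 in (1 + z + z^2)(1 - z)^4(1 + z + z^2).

4

(1 + z + z^2) has coefficients 1,1,1 for degrees 0…2.
(1 - z)^4 has coefficients 1,-4,6,-4,1 for degrees 0…4.
Finally multiplying by (1 + z + z^2), the product of all factors after the first has coefficients 1,-3,3,-2,3 for degrees 0…4.
[z^4] = 1·3 + 1·(-2) + 1·3 = 4.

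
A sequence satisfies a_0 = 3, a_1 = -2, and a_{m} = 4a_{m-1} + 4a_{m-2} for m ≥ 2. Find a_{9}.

122368

The ordinary generating function has denominator 1 - 4z - 4z^2.
Iterating the recurrence: a_0,…,a_{9} = 3, -2, 4, 8, 48, 224, 1088, 5248, 25344, 122368.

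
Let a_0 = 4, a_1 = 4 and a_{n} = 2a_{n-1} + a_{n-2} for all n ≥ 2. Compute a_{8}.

2308

The ordinary generating function has denominator 1 - 2z - z^2.
Iterating the recurrence: a_0,…,a_{8} = 4, 4, 12, 28, 68, 164, 396, 956, 2308.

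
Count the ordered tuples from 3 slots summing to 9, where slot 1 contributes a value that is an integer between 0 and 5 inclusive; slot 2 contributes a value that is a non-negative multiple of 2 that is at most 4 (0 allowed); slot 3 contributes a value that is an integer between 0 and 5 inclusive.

The generating function for the choices is (1 + q + q² + q³ + q⁴ + q⁵)·(1 + q² + q⁴)·(1 + q + q² + q³ + q⁴ + q⁵); the count is [q⁹].
(1 + q + q² + q³ + q⁴ + q⁵) has coefficients 1,1,1,1,1,1 for degrees 0…5.
(1 + q² + q⁴) has coefficients 1,0,1,0,1,0,0,0,0,0 for degrees 0…9.
Finally multiplying by (1 + q + q² + q³ + q⁴ + q⁵), the product of all factors after the first has coefficients 1,1,2,2,3,3,2,2,1,1 for degrees 0…9.
[q⁹] = 1·1 + 1·1 + 1·2 + 1·2 + 1·3 + 1·3 = 12.

12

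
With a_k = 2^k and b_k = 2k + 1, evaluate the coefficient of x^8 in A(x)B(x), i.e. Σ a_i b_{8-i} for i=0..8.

1515

Write out a_i and b_{8-i} for i = 0,…,8 and sum the products.
Σ = 1·17 + 2·15 + 4·13 + 8·11 + 16·9 + 32·7 + 64·5 + 128·3 + 256·1 = 1515.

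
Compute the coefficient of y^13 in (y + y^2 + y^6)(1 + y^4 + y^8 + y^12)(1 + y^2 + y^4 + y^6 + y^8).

(y + y^2 + y^6) has coefficients 0,1,1,0,0,0,1 for degrees 0…6.
(1 + y^4 + y^8 + y^12) has coefficients 1,0,0,0,1,0,0,0,1,0,0,0,1,0 for degrees 0…13.
Finally multiplying by (1 + y^2 + y^4 + y^6 + y^8), the product of all factors after the first has coefficients 1,0,1,0,2,0,2,0,3,0,2,0,3,0 for degrees 0…13.
[y^13] = 1·3 + 1·0 + 1·0 = 3.

3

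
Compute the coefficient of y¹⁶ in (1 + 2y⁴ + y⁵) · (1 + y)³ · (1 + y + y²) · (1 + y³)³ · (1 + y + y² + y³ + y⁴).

266

(1 + 2y⁴ + y⁵) has coefficients 1,0,0,0,2,1 for degrees 0…5.
(1 + y)³ has coefficients 1,3,3,1,0,0,0,0,0,0,0,0,0,0,0,0,0 for degrees 0…16.
Multiplying by (1 + y + y²) gives running coefficients 1,4,7,7,4,1,0,0,0,0,0,0,0,0,0,0,0 for degrees 0…16.
Multiplying by (1 + y³)³ gives running coefficients 1,4,7,10,16,22,24,24,24,22,16,10,7,4,1,0,0 for degrees 0…16.
Finally multiplying by (1 + y + y² + y³ + y⁴), the product of all factors after the first has coefficients 1,5,12,22,38,59,79,96,110,116,110,96,79,59,38,22,12 for degrees 0…16.
[y¹⁶] = 1·12 + 2·79 + 1·96 = 266.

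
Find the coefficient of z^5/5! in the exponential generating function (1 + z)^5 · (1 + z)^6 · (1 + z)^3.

240240

The EGF product rule gives c_5 = Σ_{k_1+k_2+k_3=5} C(5; k_1,k_2,k_3) · ∏ g_i(k_i), where (1+z)^5 gives the falling factorial (5)_k; (1+z)^6 gives the falling factorial (6)_k; (1+z)^3 gives the falling factorial (3)_k.
g_1(k) for k = 0…5: 1, 5, 20, 60, 120, 120.
g_2(k) for k = 0…5: 1, 6, 30, 120, 360, 720.
g_3(k) for k = 0…5: 1, 3, 6, 6, 0, 0.
First combine the last two factors: h(k) = Σ_j C(k,j)·g_2(j)·g_3(k−j) for k = 0…5: 1, 9, 72, 504, 3024, 15120.
c_5 = Σ_k C(5,k)·g_1(k)·h(5−k) = 1·1·15120 + 5·5·3024 + 10·20·504 + 10·60·72 + 5·120·9 + 1·120·1 = 15120 + 75600 + 100800 + 43200 + 5400 + 120 = 240240.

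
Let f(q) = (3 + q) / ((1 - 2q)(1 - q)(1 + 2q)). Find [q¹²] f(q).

Partial fractions give a closed form: a_n = (7/2)·2^n + (-4/3)·1^n + (5/6)·(-2)^n.
At n = 12: a_12 = 17748.

17748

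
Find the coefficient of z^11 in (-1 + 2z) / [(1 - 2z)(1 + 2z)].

Partial fractions give a closed form: a_n = (-1)·(-2)^n.
At n = 11: a_11 = 2048.

2048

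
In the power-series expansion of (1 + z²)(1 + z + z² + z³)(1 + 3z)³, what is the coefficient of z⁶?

90

(1 + z²) has coefficients 1,0,1 for degrees 0…2.
(1 + z + z² + z³) has coefficients 1,1,1,1,0,0,0 for degrees 0…6.
Finally multiplying by (1 + 3z)³, the product of all factors after the first has coefficients 1,10,37,64,63,54,27 for degrees 0…6.
[z⁶] = 1·27 + 1·63 = 90.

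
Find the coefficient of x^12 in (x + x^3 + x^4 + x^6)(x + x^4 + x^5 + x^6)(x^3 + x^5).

5

(x + x^3 + x^4 + x^6) has coefficients 0,1,0,1,1,0,1 for degrees 0…6.
(x + x^4 + x^5 + x^6) has coefficients 0,1,0,0,1,1,1,0,0,0,0,0,0 for degrees 0…12.
Finally multiplying by (x^3 + x^5), the product of all factors after the first has coefficients 0,0,0,0,1,0,1,1,1,2,1,1,0 for degrees 0…12.
[x^12] = 1·1 + 1·2 + 1·1 + 1·1 = 5.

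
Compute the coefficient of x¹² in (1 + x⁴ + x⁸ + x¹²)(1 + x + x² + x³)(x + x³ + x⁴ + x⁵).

(1 + x⁴ + x⁸ + x¹²) has coefficients 1,0,0,0,1,0,0,0,1,0,0,0,1 for degrees 0…12.
(1 + x + x² + x³) has coefficients 1,1,1,1,0,0,0,0,0,0,0,0,0 for degrees 0…12.
Finally multiplying by (x + x³ + x⁴ + x⁵), the product of all factors after the first has coefficients 0,1,1,2,3,3,3,2,1,0,0,0,0 for degrees 0…12.
[x¹²] = 1·0 + 1·1 + 1·3 + 1·0 = 4.

4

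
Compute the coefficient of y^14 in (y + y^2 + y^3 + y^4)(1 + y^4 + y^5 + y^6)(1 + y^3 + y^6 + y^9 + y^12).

(y + y^2 + y^3 + y^4) has coefficients 0,1,1,1,1 for degrees 0…4.
(1 + y^4 + y^5 + y^6) has coefficients 1,0,0,0,1,1,1,0,0,0,0,0,0,0,0 for degrees 0…14.
Finally multiplying by (1 + y^3 + y^6 + y^9 + y^12), the product of all factors after the first has coefficients 1,0,0,1,1,1,2,1,1,2,1,1,2,1,1 for degrees 0…14.
[y^14] = 1·1 + 1·2 + 1·1 + 1·1 = 5.

5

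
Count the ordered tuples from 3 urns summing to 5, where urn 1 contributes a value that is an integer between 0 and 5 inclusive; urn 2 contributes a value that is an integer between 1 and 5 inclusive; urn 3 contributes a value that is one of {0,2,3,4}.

The generating function for the choices is (1 + q + q² + q³ + q⁴ + q⁵)·(q + q² + q³ + q⁴ + q⁵)·(1 + q² + q³ + q⁴); the count is [q⁵].
(1 + q + q² + q³ + q⁴ + q⁵) has coefficients 1,1,1,1,1,1 for degrees 0…5.
(q + q² + q³ + q⁴ + q⁵) has coefficients 0,1,1,1,1,1 for degrees 0…5.
Finally multiplying by (1 + q² + q³ + q⁴), the product of all factors after the first has coefficients 0,1,1,2,3,4 for degrees 0…5.
[q⁵] = 1·4 + 1·3 + 1·2 + 1·1 + 1·1 + 1·0 = 11.

11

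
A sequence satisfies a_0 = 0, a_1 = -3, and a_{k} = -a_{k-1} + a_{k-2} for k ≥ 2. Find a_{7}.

The ordinary generating function has denominator 1 + x - x^2.
Iterating the recurrence: a_0,…,a_{7} = 0, -3, 3, -6, 9, -15, 24, -39.

-39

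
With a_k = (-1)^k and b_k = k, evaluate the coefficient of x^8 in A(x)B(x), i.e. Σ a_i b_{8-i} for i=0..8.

This is [x^8] in the product of the two ordinary generating functions.
Σ = 1·8 − 1·7 + 1·6 − 1·5 + 1·4 − 1·3 + 1·2 − 1·1 + 1·0 = 4.

4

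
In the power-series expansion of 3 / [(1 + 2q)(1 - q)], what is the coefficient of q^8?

Partial fractions give a closed form: a_n = (2)·(-2)^n + (1)·1^n.
At n = 8: a_8 = 513.

513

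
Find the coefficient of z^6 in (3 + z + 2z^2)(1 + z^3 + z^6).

(3 + z + 2z^2) has coefficients 3,1,2 for degrees 0…2.
(1 + z^3 + z^6) has coefficients 1,0,0,1,0,0,1 for degrees 0…6.
[z^6] = 3·1 + 1·0 + 2·0 = 3.

3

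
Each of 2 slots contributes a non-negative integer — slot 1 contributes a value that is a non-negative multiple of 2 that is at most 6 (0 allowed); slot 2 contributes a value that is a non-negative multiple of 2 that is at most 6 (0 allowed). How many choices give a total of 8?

The generating function for the choices is (1 + x² + x⁴ + x⁶)·(1 + x² + x⁴ + x⁶); the count is [x⁸].
(1 + x² + x⁴ + x⁶) has coefficients 1,0,1,0,1,0,1 for degrees 0…6.
(1 + x² + x⁴ + x⁶) has coefficients 1,0,1,0,1,0,1,0,0 for degrees 0…8.
[x⁸] = 1·0 + 1·1 + 1·1 + 1·1 = 3.

3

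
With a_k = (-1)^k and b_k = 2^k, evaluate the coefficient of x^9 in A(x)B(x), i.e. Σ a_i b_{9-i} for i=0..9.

341

This is [x^9] in the product of the two ordinary generating functions.
Σ = 1·512 − 1·256 + 1·128 − 1·64 + 1·32 − 1·16 + 1·8 − 1·4 + 1·2 − 1·1 = 341.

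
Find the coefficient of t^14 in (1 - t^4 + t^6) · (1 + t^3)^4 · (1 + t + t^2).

3

(1 - t^4 + t^6) has coefficients 1,0,0,0,-1,0,1 for degrees 0…6.
(1 + t^3)^4 has coefficients 1,0,0,4,0,0,6,0,0,4,0,0,1,0,0 for degrees 0…14.
Finally multiplying by (1 + t + t^2), the product of all factors after the first has coefficients 1,1,1,4,4,4,6,6,6,4,4,4,1,1,1 for degrees 0…14.
[t^14] = 1·1 − 1·4 + 1·6 = 3.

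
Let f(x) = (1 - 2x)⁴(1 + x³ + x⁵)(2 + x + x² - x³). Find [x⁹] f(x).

(1 - 2x)⁴ has coefficients 1,-8,24,-32,16 for degrees 0…4.
(1 + x³ + x⁵) has coefficients 1,0,0,1,0,1,0,0,0,0 for degrees 0…9.
Finally multiplying by (2 + x + x² - x³), the product of all factors after the first has coefficients 2,1,1,1,1,3,0,1,-1,0 for degrees 0…9.
[x⁹] = 1·0 − 8·(-1) + 24·1 − 32·0 + 16·3 = 80.

80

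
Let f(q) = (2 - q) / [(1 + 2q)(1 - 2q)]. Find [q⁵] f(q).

Partial fractions give a closed form: a_n = (5/4)·(-2)^n + (3/4)·2^n.
At n = 5: a_5 = -16.

-16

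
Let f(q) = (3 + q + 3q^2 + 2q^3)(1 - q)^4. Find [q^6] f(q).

-5

(3 + q + 3q^2 + 2q^3) has coefficients 3,1,3,2 for degrees 0…3.
(1 - q)^4 has coefficients 1,-4,6,-4,1,0,0 for degrees 0…6.
[q^6] = 3·0 + 1·0 + 3·1 + 2·(-4) = -5.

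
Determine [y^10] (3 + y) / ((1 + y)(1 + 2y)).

5118

The denominator gives the recurrence a_n = −3a_(n−1) − 2a_(n−2) for n ≥ 2; the numerator fixes a_0 = 3, a_1 = -8.
Iterating: 3, -8, 18, -38, 78, -158, 318, -638, 1278, -2558, 5118, so a_10 = 5118.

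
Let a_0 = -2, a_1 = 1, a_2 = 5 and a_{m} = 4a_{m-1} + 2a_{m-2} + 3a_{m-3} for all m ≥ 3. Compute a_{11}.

The ordinary generating function has denominator 1 - 4y - 2y^2 - 3y^3.
Iterating the recurrence: a_0,…,a_{11} = -2, 1, 5, 16, 77, 355, 1622, 7429, 34025, 155824, 713633, 3268255.

3268255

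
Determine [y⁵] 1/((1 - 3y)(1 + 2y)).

133

The denominator gives the recurrence a_n = a_(n−1) + 6a_(n−2) for n ≥ 2; the numerator fixes a_0 = 1, a_1 = 1.
Iterating: 1, 1, 7, 13, 55, 133, so a_5 = 133.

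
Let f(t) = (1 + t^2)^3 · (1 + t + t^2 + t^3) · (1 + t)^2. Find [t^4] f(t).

18

(1 + t^2)^3 has coefficients 1,0,3,0,3 for degrees 0…4.
(1 + t + t^2 + t^3) has coefficients 1,1,1,1,0 for degrees 0…4.
Finally multiplying by (1 + t)^2, the product of all factors after the first has coefficients 1,3,4,4,3 for degrees 0…4.
[t^4] = 1·3 + 3·4 + 3·1 = 18.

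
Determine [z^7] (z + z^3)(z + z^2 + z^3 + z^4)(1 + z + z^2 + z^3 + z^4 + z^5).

(z + z^3) has coefficients 0,1,0,1 for degrees 0…3.
(z + z^2 + z^3 + z^4) has coefficients 0,1,1,1,1,0,0,0 for degrees 0…7.
Finally multiplying by (1 + z + z^2 + z^3 + z^4 + z^5), the product of all factors after the first has coefficients 0,1,2,3,4,4,4,3 for degrees 0…7.
[z^7] = 1·4 + 1·4 = 8.

8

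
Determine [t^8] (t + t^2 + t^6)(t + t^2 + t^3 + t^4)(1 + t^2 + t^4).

4

(t + t^2 + t^6) has coefficients 0,1,1,0,0,0,1 for degrees 0…6.
(t + t^2 + t^3 + t^4) has coefficients 0,1,1,1,1,0,0,0,0 for degrees 0…8.
Finally multiplying by (1 + t^2 + t^4), the product of all factors after the first has coefficients 0,1,1,2,2,2,2,1,1 for degrees 0…8.
[t^8] = 1·1 + 1·2 + 1·1 = 4.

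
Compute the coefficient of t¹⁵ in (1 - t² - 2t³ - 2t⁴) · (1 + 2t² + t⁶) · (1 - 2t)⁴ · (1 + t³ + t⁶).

(1 - t² - 2t³ - 2t⁴) has coefficients 1,0,-1,-2,-2 for degrees 0…4.
(1 + 2t² + t⁶) has coefficients 1,0,2,0,0,0,1,0,0,0,0,0,0,0,0,0 for degrees 0…15.
Multiplying by (1 - 2t)⁴ gives running coefficients 1,-8,26,-48,64,-64,33,-8,24,-32,16,0,0,0,0,0 for degrees 0…15.
Finally multiplying by (1 + t³ + t⁶), the product of all factors after the first has coefficients 1,-8,26,-47,56,-38,-14,48,-14,-47,72,-40,1,8,24,-32 for degrees 0…15.
[t¹⁵] = 1·(-32) − 1·8 − 2·1 − 2·(-40) = 38.

38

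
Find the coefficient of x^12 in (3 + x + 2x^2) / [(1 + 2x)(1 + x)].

24572

The denominator gives the recurrence a_n = −3a_(n−1) − 2a_(n−2) for n ≥ 3; the numerator fixes a_0 = 3, a_1 = -8, a_2 = 20.
Iterating: 3, -8, 20, -44, 92, -188, 380, -764, 1532, -3068, 6140, -12284, 24572, so a_12 = 24572.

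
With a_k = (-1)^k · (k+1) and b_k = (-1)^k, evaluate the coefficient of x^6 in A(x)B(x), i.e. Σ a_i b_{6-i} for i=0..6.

28

The convolution is the t^6 coefficient of A(t)B(t).
Σ = 1·1 − 2·(-1) + 3·1 − 4·(-1) + 5·1 − 6·(-1) + 7·1 = 28.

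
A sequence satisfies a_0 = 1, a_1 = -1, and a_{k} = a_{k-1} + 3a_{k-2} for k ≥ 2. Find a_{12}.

1889

The ordinary generating function has denominator 1 - q - 3q^2.
Iterating the recurrence: a_0,…,a_{12} = 1, -1, 2, -1, 5, 2, 17, 23, 74, 143, 365, 794, 1889.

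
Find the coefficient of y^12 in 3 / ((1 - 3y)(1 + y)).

1195743

Partial fractions give a closed form: a_n = (9/4)·3^n + (3/4)·(-1)^n.
At n = 12: a_12 = 1195743.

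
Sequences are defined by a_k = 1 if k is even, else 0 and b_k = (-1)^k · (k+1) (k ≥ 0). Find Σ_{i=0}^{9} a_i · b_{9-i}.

-30

Write out a_i and b_{9-i} for i = 0,…,9 and sum the products.
Σ = 1·(-10) + 0·9 + 1·(-8) + 0·7 + 1·(-6) + 0·5 + 1·(-4) + 0·3 + 1·(-2) + 0·1 = -30.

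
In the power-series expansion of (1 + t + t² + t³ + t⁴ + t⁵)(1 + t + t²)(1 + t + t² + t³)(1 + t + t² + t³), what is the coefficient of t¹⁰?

(1 + t + t² + t³ + t⁴ + t⁵) has coefficients 1,1,1,1,1,1 for degrees 0…5.
(1 + t + t²) has coefficients 1,1,1,0,0,0,0,0,0,0,0 for degrees 0…10.
Multiplying by (1 + t + t² + t³) gives running coefficients 1,2,3,3,2,1,0,0,0,0,0 for degrees 0…10.
Finally multiplying by (1 + t + t² + t³), the product of all factors after the first has coefficients 1,3,6,9,10,9,6,3,1,0,0 for degrees 0…10.
[t¹⁰] = 1·0 + 1·0 + 1·1 + 1·3 + 1·6 + 1·9 = 19.

19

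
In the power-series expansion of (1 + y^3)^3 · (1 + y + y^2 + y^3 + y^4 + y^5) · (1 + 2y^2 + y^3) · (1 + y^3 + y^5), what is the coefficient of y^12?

53

(1 + y^3)^3 has coefficients 1,0,0,3,0,0,3,0,0,1 for degrees 0…9.
(1 + y + y^2 + y^3 + y^4 + y^5) has coefficients 1,1,1,1,1,1,0,0,0,0,0,0,0 for degrees 0…12.
Multiplying by (1 + 2y^2 + y^3) gives running coefficients 1,1,3,4,4,4,3,3,1,0,0,0,0 for degrees 0…12.
Finally multiplying by (1 + y^3 + y^5), the product of all factors after the first has coefficients 1,1,3,5,5,8,8,10,9,7,7,4,3 for degrees 0…12.
[y^12] = 1·3 + 3·7 + 3·8 + 1·5 = 53.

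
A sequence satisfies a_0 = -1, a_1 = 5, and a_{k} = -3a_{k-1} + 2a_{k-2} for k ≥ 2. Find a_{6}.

-2753

The ordinary generating function has denominator 1 + 3t - 2t^2.
Iterating the recurrence: a_0,…,a_{6} = -1, 5, -17, 61, -217, 773, -2753.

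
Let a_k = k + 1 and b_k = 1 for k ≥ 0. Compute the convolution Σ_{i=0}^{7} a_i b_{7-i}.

36

The convolution is the t^7 coefficient of A(t)B(t).
Σ = 1·1 + 2·1 + 3·1 + 4·1 + 5·1 + 6·1 + 7·1 + 8·1 = 36.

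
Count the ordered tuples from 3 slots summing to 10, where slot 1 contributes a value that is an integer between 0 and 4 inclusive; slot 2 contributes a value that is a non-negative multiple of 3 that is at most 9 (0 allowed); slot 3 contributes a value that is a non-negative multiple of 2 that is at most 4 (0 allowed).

The generating function for the choices is (1 + q + q² + q³ + q⁴)·(1 + q³ + q⁶ + q⁹)·(1 + q² + q⁴); the count is [q¹⁰].
(1 + q + q² + q³ + q⁴) has coefficients 1,1,1,1,1 for degrees 0…4.
(1 + q³ + q⁶ + q⁹) has coefficients 1,0,0,1,0,0,1,0,0,1,0 for degrees 0…10.
Finally multiplying by (1 + q² + q⁴), the product of all factors after the first has coefficients 1,0,1,1,1,1,1,1,1,1,1 for degrees 0…10.
[q¹⁰] = 1·1 + 1·1 + 1·1 + 1·1 + 1·1 = 5.

5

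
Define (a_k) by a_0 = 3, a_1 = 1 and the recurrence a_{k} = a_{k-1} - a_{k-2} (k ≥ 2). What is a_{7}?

The ordinary generating function has denominator 1 - x + x^2.
Iterating the recurrence: a_0,…,a_{7} = 3, 1, -2, -3, -1, 2, 3, 1.

1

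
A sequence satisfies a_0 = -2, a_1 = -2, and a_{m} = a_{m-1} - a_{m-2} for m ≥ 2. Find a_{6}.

-2

The ordinary generating function has denominator 1 - x + x^2.
Iterating the recurrence: a_0,…,a_{6} = -2, -2, 0, 2, 2, 0, -2.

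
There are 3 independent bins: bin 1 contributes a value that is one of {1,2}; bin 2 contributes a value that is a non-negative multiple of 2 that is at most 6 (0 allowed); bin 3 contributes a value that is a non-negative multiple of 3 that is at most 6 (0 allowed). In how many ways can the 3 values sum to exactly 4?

The generating function for the choices is (x + x²)·(1 + x² + x⁴ + x⁶)·(1 + x³ + x⁶); the count is [x⁴].
(x + x²) has coefficients 0,1,1 for degrees 0…2.
(1 + x² + x⁴ + x⁶) has coefficients 1,0,1,0,1 for degrees 0…4.
Finally multiplying by (1 + x³ + x⁶), the product of all factors after the first has coefficients 1,0,1,1,1 for degrees 0…4.
[x⁴] = 1·1 + 1·1 = 2.

2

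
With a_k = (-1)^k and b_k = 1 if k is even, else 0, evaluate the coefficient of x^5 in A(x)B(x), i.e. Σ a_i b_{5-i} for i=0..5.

Write out a_i and b_{5-i} for i = 0,…,5 and sum the products.
Σ = 1·0 − 1·1 + 1·0 − 1·1 + 1·0 − 1·1 = -3.

-3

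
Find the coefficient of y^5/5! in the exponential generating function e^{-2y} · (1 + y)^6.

-32

The EGF product rule gives c_5 = Σ_{k_1+k_2=5} C(5; k_1,k_2) · ∏ g_i(k_i), where e^{-2y} gives (-2)^k; (1+y)^6 gives the falling factorial (6)_k.
g_1(k) for k = 0…5: 1, -2, 4, -8, 16, -32.
g_2(k) for k = 0…5: 1, 6, 30, 120, 360, 720.
c_5 = Σ_k C(5,k)·g_1(k)·g_2(5−k) = 1·1·720 + 5·(-2)·360 + 10·4·120 + 10·(-8)·30 + 5·16·6 + 1·(-32)·1 = 720 − 3600 + 4800 − 2400 + 480 − 32 = -32.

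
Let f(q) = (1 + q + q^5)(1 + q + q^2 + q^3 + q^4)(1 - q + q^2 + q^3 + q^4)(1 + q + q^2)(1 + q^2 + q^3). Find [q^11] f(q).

(1 + q + q^5) has coefficients 1,1,0,0,0,1 for degrees 0…5.
(1 + q + q^2 + q^3 + q^4) has coefficients 1,1,1,1,1,0,0,0,0,0,0,0 for degrees 0…11.
Multiplying by (1 - q + q^2 + q^3 + q^4) gives running coefficients 1,0,1,2,3,2,3,2,1,0,0,0 for degrees 0…11.
Multiplying by (1 + q + q^2) gives running coefficients 1,1,2,3,6,7,8,7,6,3,1,0 for degrees 0…11.
Finally multiplying by (1 + q^2 + q^3), the product of all factors after the first has coefficients 1,1,3,5,9,12,17,20,21,18,14,9 for degrees 0…11.
[q^11] = 1·9 + 1·14 + 1·17 = 40.

40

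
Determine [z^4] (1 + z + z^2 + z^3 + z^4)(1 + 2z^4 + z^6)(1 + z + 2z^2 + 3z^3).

(1 + z + z^2 + z^3 + z^4) has coefficients 1,1,1,1,1 for degrees 0…4.
(1 + 2z^4 + z^6) has coefficients 1,0,0,0,2 for degrees 0…4.
Finally multiplying by (1 + z + 2z^2 + 3z^3), the product of all factors after the first has coefficients 1,1,2,3,2 for degrees 0…4.
[z^4] = 1·2 + 1·3 + 1·2 + 1·1 + 1·1 = 9.

9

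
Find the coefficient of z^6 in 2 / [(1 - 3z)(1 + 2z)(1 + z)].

Partial fractions give a closed form: a_n = (9/10)·3^n + (8/5)·(-2)^n + (-1/2)·(-1)^n.
At n = 6: a_6 = 758.

758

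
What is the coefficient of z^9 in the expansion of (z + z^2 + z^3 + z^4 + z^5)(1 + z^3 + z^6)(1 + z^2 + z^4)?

5

(z + z^2 + z^3 + z^4 + z^5) has coefficients 0,1,1,1,1,1 for degrees 0…5.
(1 + z^3 + z^6) has coefficients 1,0,0,1,0,0,1,0,0,0 for degrees 0…9.
Finally multiplying by (1 + z^2 + z^4), the product of all factors after the first has coefficients 1,0,1,1,1,1,1,1,1,0 for degrees 0…9.
[z^9] = 1·1 + 1·1 + 1·1 + 1·1 + 1·1 = 5.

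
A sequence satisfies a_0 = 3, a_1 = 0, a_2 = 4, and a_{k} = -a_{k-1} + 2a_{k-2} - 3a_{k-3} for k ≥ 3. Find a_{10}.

The ordinary generating function has denominator 1 + y - 2y^2 + 3y^3.
Iterating the recurrence: a_0,…,a_{10} = 3, 0, 4, -13, 21, -59, 140, -321, 778, -1840, 4359.

4359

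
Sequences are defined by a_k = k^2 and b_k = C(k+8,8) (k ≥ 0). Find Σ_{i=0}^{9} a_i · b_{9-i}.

The convolution is the x^9 coefficient of A(x)B(x).
Σ = 0·24310 + 1·12870 + 4·6435 + 9·3003 + 16·1287 + 25·495 + 36·165 + 49·45 + 64·9 + 81·1 = 107406.

107406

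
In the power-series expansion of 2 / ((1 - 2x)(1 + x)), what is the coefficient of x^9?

Partial fractions give a closed form: a_n = (4/3)·2^n + (2/3)·(-1)^n.
At n = 9: a_9 = 682.

682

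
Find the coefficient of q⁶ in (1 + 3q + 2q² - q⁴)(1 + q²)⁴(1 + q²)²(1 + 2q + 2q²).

186

(1 + 3q + 2q² - q⁴) has coefficients 1,3,2,0,-1 for degrees 0…4.
(1 + q²)⁴ has coefficients 1,0,4,0,6,0,4 for degrees 0…6.
Multiplying by (1 + q²)² gives running coefficients 1,0,6,0,15,0,20 for degrees 0…6.
Finally multiplying by (1 + 2q + 2q²), the product of all factors after the first has coefficients 1,2,8,12,27,30,50 for degrees 0…6.
[q⁶] = 1·50 + 3·30 + 2·27 − 1·8 = 186.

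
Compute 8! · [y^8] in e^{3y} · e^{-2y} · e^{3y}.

The EGF product rule gives c_8 = Σ_{k_1+k_2+k_3=8} C(8; k_1,k_2,k_3) · ∏ g_i(k_i), where e^{3y} gives (3)^k; e^{-2y} gives (-2)^k; e^{3y} gives (3)^k.
g_1(k) for k = 0…8: 1, 3, 9, 27, 81, 243, 729, 2187, 6561.
g_2(k) for k = 0…8: 1, -2, 4, -8, 16, -32, 64, -128, 256.
g_3(k) for k = 0…8: 1, 3, 9, 27, 81, 243, 729, 2187, 6561.
First combine the last two factors: h(k) = Σ_j C(k,j)·g_2(j)·g_3(k−j) for k = 0…8: 1, 1, 1, 1, 1, 1, 1, 1, 1.
c_8 = Σ_k C(8,k)·g_1(k)·h(8−k) = 1·1·1 + 8·3·1 + 28·9·1 + 56·27·1 + 70·81·1 + 56·243·1 + 28·729·1 + 8·2187·1 + 1·6561·1 = 1 + 24 + 252 + 1512 + 5670 + 13608 + 20412 + 17496 + 6561 = 65536.

65536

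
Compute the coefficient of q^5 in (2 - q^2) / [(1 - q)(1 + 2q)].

The denominator gives the recurrence a_n = −a_(n−1) + 2a_(n−2) for n ≥ 3; the numerator fixes a_0 = 2, a_1 = -2, a_2 = 5.
Iterating: 2, -2, 5, -9, 19, -37, so a_5 = -37.

-37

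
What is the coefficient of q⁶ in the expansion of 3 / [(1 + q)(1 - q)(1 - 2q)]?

255

The denominator gives the recurrence a_n = 2a_(n−1) + a_(n−2) − 2a_(n−3) for n ≥ 3; the numerator fixes a_0 = 3, a_1 = 6, a_2 = 15.
Iterating: 3, 6, 15, 30, 63, 126, 255, so a_6 = 255.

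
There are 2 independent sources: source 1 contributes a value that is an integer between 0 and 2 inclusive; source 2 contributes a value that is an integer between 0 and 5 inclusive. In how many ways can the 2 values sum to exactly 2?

The generating function for the choices is (1 + z + z²)·(1 + z + z² + z³ + z⁴ + z⁵); the count is [z²].
(1 + z + z²) has coefficients 1,1,1 for degrees 0…2.
(1 + z + z² + z³ + z⁴ + z⁵) has coefficients 1,1,1 for degrees 0…2.
[z²] = 1·1 + 1·1 + 1·1 = 3.

3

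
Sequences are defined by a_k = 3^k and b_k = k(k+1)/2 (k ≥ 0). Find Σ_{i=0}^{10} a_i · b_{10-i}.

The convolution is the t^10 coefficient of A(t)B(t).
Σ = 1·55 + 3·45 + 9·36 + 27·28 + 81·21 + 243·15 + 729·10 + 2187·6 + 6561·3 + 19683·1 + 59049·0 = 66394.

66394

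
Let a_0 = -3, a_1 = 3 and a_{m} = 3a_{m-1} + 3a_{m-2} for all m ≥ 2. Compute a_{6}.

405

The ordinary generating function has denominator 1 - 3q - 3q^2.
Iterating the recurrence: a_0,…,a_{6} = -3, 3, 0, 9, 27, 108, 405.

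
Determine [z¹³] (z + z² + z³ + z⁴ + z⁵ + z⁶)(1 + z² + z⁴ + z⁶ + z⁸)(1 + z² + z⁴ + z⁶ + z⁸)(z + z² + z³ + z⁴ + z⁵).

59

(z + z² + z³ + z⁴ + z⁵ + z⁶) has coefficients 0,1,1,1,1,1,1 for degrees 0…6.
(1 + z² + z⁴ + z⁶ + z⁸) has coefficients 1,0,1,0,1,0,1,0,1,0,0,0,0,0 for degrees 0…13.
Multiplying by (1 + z² + z⁴ + z⁶ + z⁸) gives running coefficients 1,0,2,0,3,0,4,0,5,0,4,0,3,0 for degrees 0…13.
Finally multiplying by (z + z² + z³ + z⁴ + z⁵), the product of all factors after the first has coefficients 0,1,1,3,3,6,5,9,7,12,9,13,9,12 for degrees 0…13.
[z¹³] = 1·9 + 1·13 + 1·9 + 1·12 + 1·7 + 1·9 = 59.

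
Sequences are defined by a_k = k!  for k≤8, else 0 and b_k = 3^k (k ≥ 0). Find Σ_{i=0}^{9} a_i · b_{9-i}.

Write out a_i and b_{9-i} for i = 0,…,9 and sum the products.
Σ = 1·19683 + 1·6561 + 2·2187 + 6·729 + 24·243 + 120·81 + 720·27 + 5040·9 + 40320·3 + 0·1 = 236304.

236304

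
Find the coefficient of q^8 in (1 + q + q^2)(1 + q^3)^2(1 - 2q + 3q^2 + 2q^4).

6

(1 + q + q^2) has coefficients 1,1,1 for degrees 0…2.
(1 + q^3)^2 has coefficients 1,0,0,2,0,0,1,0,0 for degrees 0…8.
Finally multiplying by (1 - 2q + 3q^2 + 2q^4), the product of all factors after the first has coefficients 1,-2,3,2,-2,6,1,2,3 for degrees 0…8.
[q^8] = 1·3 + 1·2 + 1·1 = 6.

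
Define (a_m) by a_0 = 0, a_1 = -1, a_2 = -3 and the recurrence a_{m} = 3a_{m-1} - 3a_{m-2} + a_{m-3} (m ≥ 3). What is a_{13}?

The ordinary generating function has denominator 1 - 3y + 3y^2 - y^3.
Iterating the recurrence: a_0,…,a_{13} = 0, -1, -3, -6, -10, -15, -21, -28, -36, -45, -55, -66, -78, -91.

-91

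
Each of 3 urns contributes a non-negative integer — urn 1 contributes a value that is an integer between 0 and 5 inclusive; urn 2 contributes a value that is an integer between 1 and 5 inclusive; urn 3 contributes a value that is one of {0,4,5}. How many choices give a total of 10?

The generating function for the choices is (1 + z + z² + z³ + z⁴ + z⁵)·(z + z² + z³ + z⁴ + z⁵)·(1 + z⁴ + z⁵); the count is [z¹⁰].
(1 + z + z² + z³ + z⁴ + z⁵) has coefficients 1,1,1,1,1,1 for degrees 0…5.
(z + z² + z³ + z⁴ + z⁵) has coefficients 0,1,1,1,1,1,0,0,0,0,0 for degrees 0…10.
Finally multiplying by (1 + z⁴ + z⁵), the product of all factors after the first has coefficients 0,1,1,1,1,2,2,2,2,2,1 for degrees 0…10.
[z¹⁰] = 1·1 + 1·2 + 1·2 + 1·2 + 1·2 + 1·2 = 11.

11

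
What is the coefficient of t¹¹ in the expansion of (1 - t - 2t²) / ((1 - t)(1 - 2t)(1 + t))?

Partial fractions give a closed form: a_n = (1)·1^n.
At n = 11: a_11 = 1.

1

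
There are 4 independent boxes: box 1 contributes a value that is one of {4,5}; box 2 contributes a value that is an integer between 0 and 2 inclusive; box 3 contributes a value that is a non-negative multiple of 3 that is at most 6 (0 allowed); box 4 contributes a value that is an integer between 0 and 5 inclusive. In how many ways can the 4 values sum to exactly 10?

The generating function for the choices is (x^4 + x^5)·(1 + x + x^2)·(1 + x^3 + x^6)·(1 + x + x^2 + x^3 + x^4 + x^5); the count is [x^10].
(x^4 + x^5) has coefficients 0,0,0,0,1,1 for degrees 0…5.
(1 + x + x^2) has coefficients 1,1,1,0,0,0,0,0,0,0,0 for degrees 0…10.
Multiplying by (1 + x^3 + x^6) gives running coefficients 1,1,1,1,1,1,1,1,1,0,0 for degrees 0…10.
Finally multiplying by (1 + x + x^2 + x^3 + x^4 + x^5), the product of all factors after the first has coefficients 1,2,3,4,5,6,6,6,6,5,4 for degrees 0…10.
[x^10] = 1·6 + 1·6 = 12.

12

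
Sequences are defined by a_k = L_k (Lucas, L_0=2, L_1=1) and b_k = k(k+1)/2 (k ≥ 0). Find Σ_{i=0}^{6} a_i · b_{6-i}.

This is [x^6] in the product of the two ordinary generating functions.
Σ = 2·21 + 1·15 + 3·10 + 4·6 + 7·3 + 11·1 + 18·0 = 143.

143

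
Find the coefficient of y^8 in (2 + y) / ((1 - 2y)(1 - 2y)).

5632

The denominator gives the recurrence a_n = 4a_(n−1) − 4a_(n−2) for n ≥ 2; the numerator fixes a_0 = 2, a_1 = 9.
Iterating: 2, 9, 28, 76, 192, 464, 1088, 2496, 5632, so a_8 = 5632.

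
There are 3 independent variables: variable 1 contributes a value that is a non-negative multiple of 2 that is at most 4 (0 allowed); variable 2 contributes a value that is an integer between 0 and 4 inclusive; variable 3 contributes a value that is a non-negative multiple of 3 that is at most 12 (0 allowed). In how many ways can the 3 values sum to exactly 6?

The generating function for the choices is (1 + z² + z⁴)·(1 + z + z² + z³ + z⁴)·(1 + z³ + z⁶ + z⁹ + z¹²); the count is [z⁶].
(1 + z² + z⁴) has coefficients 1,0,1,0,1 for degrees 0…4.
(1 + z + z² + z³ + z⁴) has coefficients 1,1,1,1,1,0,0 for degrees 0…6.
Finally multiplying by (1 + z³ + z⁶ + z⁹ + z¹²), the product of all factors after the first has coefficients 1,1,1,2,2,1,2 for degrees 0…6.
[z⁶] = 1·2 + 1·2 + 1·1 = 5.

5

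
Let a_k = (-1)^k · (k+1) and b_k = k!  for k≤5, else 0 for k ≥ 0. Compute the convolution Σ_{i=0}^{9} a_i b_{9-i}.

481

Write out a_i and b_{9-i} for i = 0,…,9 and sum the products.
Σ = 1·0 − 2·0 + 3·0 − 4·0 + 5·120 − 6·24 + 7·6 − 8·2 + 9·1 − 10·1 = 481.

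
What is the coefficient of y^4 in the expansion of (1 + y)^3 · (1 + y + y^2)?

4

(1 + y)^3 has coefficients 1,3,3,1 for degrees 0…3.
(1 + y + y^2) has coefficients 1,1,1,0,0 for degrees 0…4.
[y^4] = 1·0 + 3·0 + 3·1 + 1·1 = 4.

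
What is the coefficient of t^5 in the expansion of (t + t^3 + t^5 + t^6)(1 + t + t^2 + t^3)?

2

(t + t^3 + t^5 + t^6) has coefficients 0,1,0,1,0,1 for degrees 0…5.
(1 + t + t^2 + t^3) has coefficients 1,1,1,1,0,0 for degrees 0…5.
[t^5] = 1·0 + 1·1 + 1·1 = 2.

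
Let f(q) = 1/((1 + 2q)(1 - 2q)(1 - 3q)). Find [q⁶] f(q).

Partial fractions give a closed form: a_n = (1/5)·(-2)^n + (-1)·2^n + (9/5)·3^n.
At n = 6: a_6 = 1261.

1261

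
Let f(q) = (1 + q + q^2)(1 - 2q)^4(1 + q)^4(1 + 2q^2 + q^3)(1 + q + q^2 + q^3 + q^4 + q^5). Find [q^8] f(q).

(1 + q + q^2) has coefficients 1,1,1 for degrees 0…2.
(1 - 2q)^4 has coefficients 1,-8,24,-32,16,0,0,0,0 for degrees 0…8.
Multiplying by (1 + q)^4 gives running coefficients 1,-4,-2,20,1,-40,-8,32,16 for degrees 0…8.
Multiplying by (1 + 2q^2 + q^3) gives running coefficients 1,-4,0,13,-7,-2,14,-47,-40 for degrees 0…8.
Finally multiplying by (1 + q + q^2 + q^3 + q^4 + q^5), the product of all factors after the first has coefficients 1,-3,-3,10,3,1,14,-29,-69 for degrees 0…8.
[q^8] = 1·(-69) + 1·(-29) + 1·14 = -84.

-84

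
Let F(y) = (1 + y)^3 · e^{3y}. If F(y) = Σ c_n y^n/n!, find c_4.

The EGF product rule gives c_4 = Σ_{k_1+k_2=4} C(4; k_1,k_2) · ∏ g_i(k_i), where (1+y)^3 gives the falling factorial (3)_k; e^{3y} gives (3)^k.
g_1(k) for k = 0…4: 1, 3, 6, 6, 0.
g_2(k) for k = 0…4: 1, 3, 9, 27, 81.
c_4 = Σ_k C(4,k)·g_1(k)·g_2(4−k) = 1·1·81 + 4·3·27 + 6·6·9 + 4·6·3 = 81 + 324 + 324 + 72 = 801.

801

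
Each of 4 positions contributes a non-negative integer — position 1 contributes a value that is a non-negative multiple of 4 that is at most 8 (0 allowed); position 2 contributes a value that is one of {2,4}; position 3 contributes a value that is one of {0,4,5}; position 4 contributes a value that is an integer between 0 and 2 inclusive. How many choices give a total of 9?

The generating function for the choices is (1 + x^4 + x^8)·(x^2 + x^4)·(1 + x^4 + x^5)·(1 + x + x^2); the count is [x^9].
(1 + x^4 + x^8) has coefficients 1,0,0,0,1,0,0,0,1 for degrees 0…8.
(x^2 + x^4) has coefficients 0,0,1,0,1,0,0,0,0,0 for degrees 0…9.
Multiplying by (1 + x^4 + x^5) gives running coefficients 0,0,1,0,1,0,1,1,1,1 for degrees 0…9.
Finally multiplying by (1 + x + x^2), the product of all factors after the first has coefficients 0,0,1,1,2,1,2,2,3,3 for degrees 0…9.
[x^9] = 1·3 + 1·1 + 1·0 = 4.

4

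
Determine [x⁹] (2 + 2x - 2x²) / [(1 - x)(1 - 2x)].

The denominator gives the recurrence a_n = 3a_(n−1) − 2a_(n−2) for n ≥ 3; the numerator fixes a_0 = 2, a_1 = 8, a_2 = 18.
Iterating: 2, 8, 18, 38, 78, 158, 318, 638, 1278, 2558, so a_9 = 2558.

2558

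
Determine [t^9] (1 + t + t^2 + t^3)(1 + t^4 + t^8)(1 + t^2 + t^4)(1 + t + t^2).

(1 + t + t^2 + t^3) has coefficients 1,1,1,1 for degrees 0…3.
(1 + t^4 + t^8) has coefficients 1,0,0,0,1,0,0,0,1,0 for degrees 0…9.
Multiplying by (1 + t^2 + t^4) gives running coefficients 1,0,1,0,2,0,1,0,2,0 for degrees 0…9.
Finally multiplying by (1 + t + t^2), the product of all factors after the first has coefficients 1,1,2,1,3,2,3,1,3,2 for degrees 0…9.
[t^9] = 1·2 + 1·3 + 1·1 + 1·3 = 9.

9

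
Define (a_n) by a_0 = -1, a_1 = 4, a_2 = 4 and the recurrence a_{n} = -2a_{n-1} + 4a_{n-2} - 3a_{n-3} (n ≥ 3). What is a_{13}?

1309052

The ordinary generating function has denominator 1 + 2x - 4x^2 + 3x^3.
Iterating the recurrence: a_0,…,a_{13} = -1, 4, 4, 11, -18, 68, -241, 808, -2784, 9523, -32606, 111656, -382305, 1309052.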